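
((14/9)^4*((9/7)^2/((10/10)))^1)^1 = 784/81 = 9.68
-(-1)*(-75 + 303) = 228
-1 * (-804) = 804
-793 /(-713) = 793 /713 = 1.11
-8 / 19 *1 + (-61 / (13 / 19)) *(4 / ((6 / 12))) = -176272 / 247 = -713.65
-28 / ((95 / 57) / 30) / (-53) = 504 / 53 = 9.51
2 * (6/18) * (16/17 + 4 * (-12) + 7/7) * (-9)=276.35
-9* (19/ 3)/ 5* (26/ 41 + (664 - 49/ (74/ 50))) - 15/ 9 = -32772040/ 4551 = -7201.06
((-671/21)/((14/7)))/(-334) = 671/14028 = 0.05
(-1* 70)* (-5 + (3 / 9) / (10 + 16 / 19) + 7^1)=-43925 / 309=-142.15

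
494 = 494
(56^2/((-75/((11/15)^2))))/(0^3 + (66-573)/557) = 211356992/8555625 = 24.70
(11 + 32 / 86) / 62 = 489 / 2666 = 0.18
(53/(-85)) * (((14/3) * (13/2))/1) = -4823/255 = -18.91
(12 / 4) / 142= 3 / 142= 0.02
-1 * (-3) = 3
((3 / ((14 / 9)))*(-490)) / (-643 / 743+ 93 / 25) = -17553375 / 53024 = -331.05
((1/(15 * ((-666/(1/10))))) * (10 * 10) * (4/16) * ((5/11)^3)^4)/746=-244140625/9355705205859328536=-0.00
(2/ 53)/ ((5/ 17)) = 34/ 265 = 0.13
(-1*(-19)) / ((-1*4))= -19 / 4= -4.75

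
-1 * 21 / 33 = -7 / 11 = -0.64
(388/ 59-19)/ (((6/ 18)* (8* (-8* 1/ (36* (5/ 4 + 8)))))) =732267/ 3776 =193.93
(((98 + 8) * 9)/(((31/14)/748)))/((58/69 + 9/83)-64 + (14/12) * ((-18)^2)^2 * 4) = 57214379376/86962051973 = 0.66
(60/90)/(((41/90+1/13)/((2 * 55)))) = 85800/623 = 137.72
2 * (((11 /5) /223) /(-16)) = -11 /8920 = -0.00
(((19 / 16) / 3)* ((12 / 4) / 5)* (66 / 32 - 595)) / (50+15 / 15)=-180253 / 65280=-2.76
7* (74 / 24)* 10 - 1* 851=-3811 / 6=-635.17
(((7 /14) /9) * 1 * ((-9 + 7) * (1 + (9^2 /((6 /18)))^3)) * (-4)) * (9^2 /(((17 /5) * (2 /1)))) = 1291401720 /17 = 75964807.06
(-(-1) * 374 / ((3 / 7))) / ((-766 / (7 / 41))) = -9163 / 47109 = -0.19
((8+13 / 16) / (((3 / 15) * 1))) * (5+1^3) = 2115 / 8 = 264.38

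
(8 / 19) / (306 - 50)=1 / 608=0.00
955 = 955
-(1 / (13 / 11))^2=-121 / 169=-0.72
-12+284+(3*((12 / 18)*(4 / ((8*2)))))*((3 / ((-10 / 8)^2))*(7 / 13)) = 88568 / 325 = 272.52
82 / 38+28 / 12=256 / 57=4.49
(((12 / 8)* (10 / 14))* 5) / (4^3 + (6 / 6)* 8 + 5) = 75 / 1078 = 0.07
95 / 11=8.64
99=99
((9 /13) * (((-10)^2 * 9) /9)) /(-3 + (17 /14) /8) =-100800 /4147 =-24.31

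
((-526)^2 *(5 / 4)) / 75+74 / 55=761081 / 165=4612.61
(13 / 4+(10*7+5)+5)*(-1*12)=-999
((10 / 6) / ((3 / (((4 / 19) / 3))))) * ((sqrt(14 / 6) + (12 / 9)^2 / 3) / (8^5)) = 5 / 7091712 + 5 * sqrt(21) / 12607488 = 0.00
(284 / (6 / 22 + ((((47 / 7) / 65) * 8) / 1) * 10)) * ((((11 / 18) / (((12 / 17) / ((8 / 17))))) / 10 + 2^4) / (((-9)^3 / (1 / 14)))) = -43972643 / 840956175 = -0.05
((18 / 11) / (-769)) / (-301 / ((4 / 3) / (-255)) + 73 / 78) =-2808 / 75965888779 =-0.00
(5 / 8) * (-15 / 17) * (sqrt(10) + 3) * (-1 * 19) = 4275 / 136 + 1425 * sqrt(10) / 136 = 64.57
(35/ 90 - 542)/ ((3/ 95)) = -926155/ 54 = -17151.02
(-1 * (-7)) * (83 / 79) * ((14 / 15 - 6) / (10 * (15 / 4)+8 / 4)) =-88312 / 93615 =-0.94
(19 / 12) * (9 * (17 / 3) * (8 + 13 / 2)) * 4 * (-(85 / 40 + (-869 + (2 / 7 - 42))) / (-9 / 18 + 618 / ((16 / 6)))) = 476602327 / 25900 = 18401.63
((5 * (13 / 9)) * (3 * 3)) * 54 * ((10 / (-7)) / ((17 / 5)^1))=-175500 / 119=-1474.79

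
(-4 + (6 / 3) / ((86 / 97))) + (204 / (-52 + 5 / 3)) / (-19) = -188859 / 123367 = -1.53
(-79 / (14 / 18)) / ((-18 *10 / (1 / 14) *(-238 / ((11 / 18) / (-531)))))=869 / 4458615840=0.00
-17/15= -1.13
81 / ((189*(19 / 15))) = 0.34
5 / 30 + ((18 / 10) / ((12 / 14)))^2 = 1373 / 300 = 4.58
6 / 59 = 0.10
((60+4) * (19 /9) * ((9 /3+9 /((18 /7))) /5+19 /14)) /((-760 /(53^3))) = -36921496 /525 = -70326.66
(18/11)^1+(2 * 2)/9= 206/99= 2.08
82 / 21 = 3.90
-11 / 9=-1.22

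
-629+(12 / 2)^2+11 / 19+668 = 1436 / 19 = 75.58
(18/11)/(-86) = -9/473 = -0.02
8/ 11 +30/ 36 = 1.56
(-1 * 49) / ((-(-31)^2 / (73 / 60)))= 3577 / 57660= 0.06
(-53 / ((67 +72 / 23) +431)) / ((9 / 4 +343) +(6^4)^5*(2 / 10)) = -530 / 3664424537407457229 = -0.00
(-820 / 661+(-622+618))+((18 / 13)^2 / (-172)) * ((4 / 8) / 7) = -352473973 / 67248818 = -5.24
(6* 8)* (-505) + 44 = -24196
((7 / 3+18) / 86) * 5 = 305 / 258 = 1.18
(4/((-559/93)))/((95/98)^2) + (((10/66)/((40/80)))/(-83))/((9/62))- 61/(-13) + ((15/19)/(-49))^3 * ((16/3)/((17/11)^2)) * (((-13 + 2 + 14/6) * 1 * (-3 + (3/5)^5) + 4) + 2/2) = 318043455600763228579/80340262048801529775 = 3.96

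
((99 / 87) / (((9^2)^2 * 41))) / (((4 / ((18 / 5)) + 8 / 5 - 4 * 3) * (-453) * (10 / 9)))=1 / 1105242084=0.00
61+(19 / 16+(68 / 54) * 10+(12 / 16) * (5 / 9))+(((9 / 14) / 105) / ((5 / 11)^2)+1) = 76.23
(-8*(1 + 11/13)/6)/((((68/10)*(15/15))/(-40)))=3200/221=14.48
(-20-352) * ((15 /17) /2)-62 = -3844 /17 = -226.12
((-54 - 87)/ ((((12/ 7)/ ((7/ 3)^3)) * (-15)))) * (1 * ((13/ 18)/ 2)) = 1467011/ 58320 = 25.15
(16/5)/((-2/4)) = -32/5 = -6.40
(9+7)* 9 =144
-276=-276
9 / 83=0.11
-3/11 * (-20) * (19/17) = 1140/187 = 6.10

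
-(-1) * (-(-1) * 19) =19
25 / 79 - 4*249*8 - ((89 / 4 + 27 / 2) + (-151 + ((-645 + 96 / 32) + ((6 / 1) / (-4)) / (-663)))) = -7210.44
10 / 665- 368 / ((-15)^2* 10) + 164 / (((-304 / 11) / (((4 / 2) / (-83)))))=-137227 / 24837750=-0.01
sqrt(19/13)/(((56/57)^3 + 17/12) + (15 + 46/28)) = 5185404* sqrt(247)/1281321275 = 0.06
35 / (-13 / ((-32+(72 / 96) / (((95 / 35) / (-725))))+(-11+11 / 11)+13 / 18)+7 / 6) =6940878 / 242033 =28.68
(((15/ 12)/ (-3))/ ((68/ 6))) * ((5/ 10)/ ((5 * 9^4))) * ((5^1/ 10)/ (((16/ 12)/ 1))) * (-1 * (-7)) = -7/ 4758912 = -0.00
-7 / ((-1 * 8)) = 7 / 8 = 0.88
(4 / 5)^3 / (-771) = -0.00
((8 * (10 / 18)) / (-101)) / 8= -5 / 909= -0.01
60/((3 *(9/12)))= 80/3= 26.67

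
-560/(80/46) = -322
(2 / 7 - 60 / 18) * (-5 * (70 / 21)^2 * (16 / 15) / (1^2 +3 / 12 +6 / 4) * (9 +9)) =819200 / 693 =1182.11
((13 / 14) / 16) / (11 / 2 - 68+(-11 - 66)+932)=13 / 177520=0.00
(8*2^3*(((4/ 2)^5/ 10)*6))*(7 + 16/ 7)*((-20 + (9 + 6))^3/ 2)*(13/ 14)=-32448000/ 49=-662204.08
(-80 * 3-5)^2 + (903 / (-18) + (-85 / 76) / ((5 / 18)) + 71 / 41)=140155823 / 2337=59972.54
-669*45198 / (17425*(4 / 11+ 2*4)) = -166306041 / 801550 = -207.48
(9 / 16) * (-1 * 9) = -5.06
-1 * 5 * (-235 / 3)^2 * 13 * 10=-35896250 / 9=-3988472.22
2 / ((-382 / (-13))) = 13 / 191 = 0.07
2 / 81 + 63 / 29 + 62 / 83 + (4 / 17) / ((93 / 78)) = 322775095 / 102747609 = 3.14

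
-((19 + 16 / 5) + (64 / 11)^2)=-33911 / 605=-56.05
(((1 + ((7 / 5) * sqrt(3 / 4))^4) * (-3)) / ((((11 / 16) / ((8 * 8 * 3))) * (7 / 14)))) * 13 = -473376384 / 6875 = -68854.75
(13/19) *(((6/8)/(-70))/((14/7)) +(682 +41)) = 5263401/10640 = 494.68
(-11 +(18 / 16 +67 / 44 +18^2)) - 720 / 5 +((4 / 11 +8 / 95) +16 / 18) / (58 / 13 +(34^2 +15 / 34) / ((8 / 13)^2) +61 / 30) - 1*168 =3.65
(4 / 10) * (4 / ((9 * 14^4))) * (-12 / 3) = -0.00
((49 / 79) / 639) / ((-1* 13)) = -49 / 656253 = -0.00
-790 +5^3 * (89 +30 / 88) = 456615 / 44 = 10377.61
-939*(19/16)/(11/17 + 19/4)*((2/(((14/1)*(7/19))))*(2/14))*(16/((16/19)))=-109490217/503524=-217.45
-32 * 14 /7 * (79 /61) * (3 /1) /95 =-15168 /5795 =-2.62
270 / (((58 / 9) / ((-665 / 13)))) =-807975 / 377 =-2143.17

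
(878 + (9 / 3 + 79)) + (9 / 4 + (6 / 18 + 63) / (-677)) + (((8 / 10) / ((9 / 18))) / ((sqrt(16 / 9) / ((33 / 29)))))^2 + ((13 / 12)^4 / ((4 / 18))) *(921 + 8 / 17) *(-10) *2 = -31573136401311353 / 278757187200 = -113263.94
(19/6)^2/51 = 361/1836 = 0.20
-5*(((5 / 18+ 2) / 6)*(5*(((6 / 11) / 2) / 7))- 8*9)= 996895 / 2772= 359.63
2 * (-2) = -4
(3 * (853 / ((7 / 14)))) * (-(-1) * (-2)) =-10236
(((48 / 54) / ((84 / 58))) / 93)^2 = 13456 / 308950929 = 0.00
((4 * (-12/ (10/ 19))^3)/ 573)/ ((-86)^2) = -493848/ 44144875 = -0.01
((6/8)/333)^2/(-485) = -1/95610960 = -0.00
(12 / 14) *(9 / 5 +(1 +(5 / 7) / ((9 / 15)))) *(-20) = -3352 / 49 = -68.41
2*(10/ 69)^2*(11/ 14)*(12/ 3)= 4400/ 33327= 0.13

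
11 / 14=0.79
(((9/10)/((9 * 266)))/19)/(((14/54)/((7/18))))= 3/101080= 0.00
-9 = -9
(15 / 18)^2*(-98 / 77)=-175 / 198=-0.88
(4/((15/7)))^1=28/15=1.87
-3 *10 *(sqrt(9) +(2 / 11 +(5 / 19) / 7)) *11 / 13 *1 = -141300 / 1729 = -81.72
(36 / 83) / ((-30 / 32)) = -192 / 415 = -0.46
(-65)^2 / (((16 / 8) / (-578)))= -1221025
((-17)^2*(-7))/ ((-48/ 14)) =14161/ 24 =590.04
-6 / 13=-0.46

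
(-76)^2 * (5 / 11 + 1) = 92416 / 11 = 8401.45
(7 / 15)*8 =56 / 15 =3.73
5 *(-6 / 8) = -15 / 4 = -3.75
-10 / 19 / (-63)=10 / 1197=0.01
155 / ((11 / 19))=2945 / 11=267.73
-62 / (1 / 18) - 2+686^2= 469478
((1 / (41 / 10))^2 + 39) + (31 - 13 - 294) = -398297 / 1681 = -236.94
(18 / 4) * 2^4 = 72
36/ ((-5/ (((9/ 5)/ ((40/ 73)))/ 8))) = -5913/ 2000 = -2.96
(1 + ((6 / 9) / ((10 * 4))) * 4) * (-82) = -1312 / 15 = -87.47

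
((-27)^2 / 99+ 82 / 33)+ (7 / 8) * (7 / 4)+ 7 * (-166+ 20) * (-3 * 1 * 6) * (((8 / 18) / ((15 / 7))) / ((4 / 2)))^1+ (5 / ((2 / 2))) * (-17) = 3228039 / 1760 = 1834.11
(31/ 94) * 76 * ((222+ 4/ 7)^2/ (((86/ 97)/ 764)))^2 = 9529833175293742722055808/ 208654103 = 45672876968509661.76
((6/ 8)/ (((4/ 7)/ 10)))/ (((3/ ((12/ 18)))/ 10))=175/ 6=29.17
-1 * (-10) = 10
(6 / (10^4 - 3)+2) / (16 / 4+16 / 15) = 75000 / 189943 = 0.39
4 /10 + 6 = 32 /5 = 6.40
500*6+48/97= 291048/97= 3000.49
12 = 12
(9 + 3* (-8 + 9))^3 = 1728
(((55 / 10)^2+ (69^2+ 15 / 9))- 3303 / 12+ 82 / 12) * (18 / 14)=81441 / 14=5817.21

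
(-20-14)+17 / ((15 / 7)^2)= -6817 / 225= -30.30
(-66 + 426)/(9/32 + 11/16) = 371.61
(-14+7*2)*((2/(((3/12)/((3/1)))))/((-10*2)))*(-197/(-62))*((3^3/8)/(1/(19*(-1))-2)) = 0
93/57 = 31/19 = 1.63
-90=-90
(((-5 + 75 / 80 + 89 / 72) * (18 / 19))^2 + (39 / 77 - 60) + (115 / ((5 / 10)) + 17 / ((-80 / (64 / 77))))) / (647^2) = 0.00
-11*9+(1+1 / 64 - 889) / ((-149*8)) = -7495681 / 76288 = -98.26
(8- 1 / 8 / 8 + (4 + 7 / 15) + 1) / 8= 12913 / 7680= 1.68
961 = 961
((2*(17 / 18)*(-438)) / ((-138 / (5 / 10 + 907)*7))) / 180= 150161 / 34776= 4.32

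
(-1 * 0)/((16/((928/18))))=0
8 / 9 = 0.89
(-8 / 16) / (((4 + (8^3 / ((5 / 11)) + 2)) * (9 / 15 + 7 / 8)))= -50 / 167029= -0.00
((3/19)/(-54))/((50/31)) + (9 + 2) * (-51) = -9593131/17100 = -561.00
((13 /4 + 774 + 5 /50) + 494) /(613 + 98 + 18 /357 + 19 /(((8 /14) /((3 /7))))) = 3025813 /1726215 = 1.75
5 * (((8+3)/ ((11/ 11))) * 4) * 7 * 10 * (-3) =-46200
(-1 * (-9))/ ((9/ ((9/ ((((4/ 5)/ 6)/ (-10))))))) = -675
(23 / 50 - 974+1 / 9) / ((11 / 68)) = -6017.56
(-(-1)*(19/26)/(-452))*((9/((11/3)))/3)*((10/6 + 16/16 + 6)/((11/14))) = -399/27346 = -0.01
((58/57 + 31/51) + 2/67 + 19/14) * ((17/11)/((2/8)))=1825346/98021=18.62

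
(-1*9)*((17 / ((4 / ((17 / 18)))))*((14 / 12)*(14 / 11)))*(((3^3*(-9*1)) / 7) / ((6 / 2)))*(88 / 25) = 54621 / 25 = 2184.84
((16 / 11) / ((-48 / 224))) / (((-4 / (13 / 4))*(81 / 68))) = 12376 / 2673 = 4.63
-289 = -289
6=6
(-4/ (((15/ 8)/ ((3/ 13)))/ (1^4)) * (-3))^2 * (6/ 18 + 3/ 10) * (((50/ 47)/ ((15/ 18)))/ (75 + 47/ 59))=2582784/ 111003425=0.02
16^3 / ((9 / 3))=4096 / 3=1365.33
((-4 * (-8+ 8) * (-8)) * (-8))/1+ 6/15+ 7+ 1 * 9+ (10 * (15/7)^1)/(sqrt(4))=949/35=27.11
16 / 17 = 0.94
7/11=0.64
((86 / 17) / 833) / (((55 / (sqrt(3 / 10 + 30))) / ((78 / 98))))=1677*sqrt(3030) / 190819475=0.00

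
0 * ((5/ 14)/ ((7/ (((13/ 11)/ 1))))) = 0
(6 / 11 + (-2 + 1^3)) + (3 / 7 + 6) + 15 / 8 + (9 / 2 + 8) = 12535 / 616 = 20.35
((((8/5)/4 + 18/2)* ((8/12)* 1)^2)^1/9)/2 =94/405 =0.23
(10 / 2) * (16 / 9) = 80 / 9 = 8.89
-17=-17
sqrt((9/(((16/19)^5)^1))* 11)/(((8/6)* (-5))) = -3249* sqrt(209)/20480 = -2.29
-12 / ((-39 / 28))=112 / 13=8.62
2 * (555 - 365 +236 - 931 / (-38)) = 901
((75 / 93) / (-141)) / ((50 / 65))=-65 / 8742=-0.01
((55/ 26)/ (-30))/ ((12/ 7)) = -77/ 1872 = -0.04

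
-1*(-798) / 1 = 798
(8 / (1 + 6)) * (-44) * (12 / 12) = -352 / 7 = -50.29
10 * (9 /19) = 90 /19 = 4.74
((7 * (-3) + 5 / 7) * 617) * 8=-700912 / 7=-100130.29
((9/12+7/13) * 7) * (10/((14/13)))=335/4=83.75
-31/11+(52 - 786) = -8105/11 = -736.82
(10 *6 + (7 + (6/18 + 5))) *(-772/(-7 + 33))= -2147.74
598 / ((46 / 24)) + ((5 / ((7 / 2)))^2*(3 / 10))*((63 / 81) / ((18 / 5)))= 58993 / 189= 312.13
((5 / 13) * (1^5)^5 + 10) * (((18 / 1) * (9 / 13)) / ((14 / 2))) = 21870 / 1183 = 18.49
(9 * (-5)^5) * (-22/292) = 309375/146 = 2119.01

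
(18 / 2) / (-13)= -9 / 13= -0.69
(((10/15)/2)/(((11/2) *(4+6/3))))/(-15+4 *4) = 1/99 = 0.01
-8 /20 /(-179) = 2 /895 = 0.00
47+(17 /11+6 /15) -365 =-316.05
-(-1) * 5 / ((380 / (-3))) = -3 / 76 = -0.04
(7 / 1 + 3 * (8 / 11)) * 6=606 / 11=55.09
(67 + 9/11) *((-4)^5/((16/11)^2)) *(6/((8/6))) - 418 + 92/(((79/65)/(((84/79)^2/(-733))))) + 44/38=-1017108051423084/6866554153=-148124.96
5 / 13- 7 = -6.62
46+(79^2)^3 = 243087455567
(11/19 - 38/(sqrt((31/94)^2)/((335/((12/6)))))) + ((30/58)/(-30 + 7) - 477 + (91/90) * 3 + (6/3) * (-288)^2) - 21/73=146113.98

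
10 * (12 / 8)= 15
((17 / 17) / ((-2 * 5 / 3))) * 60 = -18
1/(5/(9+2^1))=11/5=2.20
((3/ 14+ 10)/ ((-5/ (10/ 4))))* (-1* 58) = 4147/ 14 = 296.21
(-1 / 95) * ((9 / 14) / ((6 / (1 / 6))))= -1 / 5320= -0.00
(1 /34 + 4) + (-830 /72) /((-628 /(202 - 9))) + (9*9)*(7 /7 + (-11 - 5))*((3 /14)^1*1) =-680080519 /2690352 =-252.78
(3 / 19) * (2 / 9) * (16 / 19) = 32 / 1083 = 0.03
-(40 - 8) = -32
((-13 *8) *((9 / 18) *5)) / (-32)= 65 / 8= 8.12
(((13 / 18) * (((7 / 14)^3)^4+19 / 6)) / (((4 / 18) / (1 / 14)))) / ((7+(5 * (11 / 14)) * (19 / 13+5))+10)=6576635 / 379158528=0.02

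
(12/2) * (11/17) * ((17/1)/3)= 22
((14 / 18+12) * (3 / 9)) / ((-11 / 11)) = -115 / 27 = -4.26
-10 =-10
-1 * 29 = -29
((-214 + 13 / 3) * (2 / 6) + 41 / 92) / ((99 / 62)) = -1782469 / 40986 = -43.49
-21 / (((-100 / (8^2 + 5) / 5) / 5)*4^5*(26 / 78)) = 4347 / 4096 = 1.06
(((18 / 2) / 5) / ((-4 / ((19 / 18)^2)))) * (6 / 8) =-361 / 960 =-0.38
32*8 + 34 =290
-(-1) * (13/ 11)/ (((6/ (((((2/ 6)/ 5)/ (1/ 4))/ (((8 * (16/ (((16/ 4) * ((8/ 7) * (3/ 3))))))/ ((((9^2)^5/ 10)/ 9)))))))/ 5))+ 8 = 363389.41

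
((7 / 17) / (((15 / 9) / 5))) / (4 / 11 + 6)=33 / 170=0.19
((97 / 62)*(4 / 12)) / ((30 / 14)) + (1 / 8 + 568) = 6342991 / 11160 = 568.37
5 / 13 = 0.38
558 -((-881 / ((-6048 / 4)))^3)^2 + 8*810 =7037.96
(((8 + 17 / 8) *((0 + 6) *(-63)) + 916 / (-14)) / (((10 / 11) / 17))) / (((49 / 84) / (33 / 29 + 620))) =-220285282107 / 2842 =-77510655.21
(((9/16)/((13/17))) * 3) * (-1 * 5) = -2295/208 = -11.03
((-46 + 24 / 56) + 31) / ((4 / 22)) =-80.14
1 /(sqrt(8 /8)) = 1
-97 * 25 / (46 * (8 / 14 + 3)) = -14.76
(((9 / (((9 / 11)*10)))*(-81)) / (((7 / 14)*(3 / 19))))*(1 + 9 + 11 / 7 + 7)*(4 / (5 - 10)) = 586872 / 35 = 16767.77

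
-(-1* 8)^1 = 8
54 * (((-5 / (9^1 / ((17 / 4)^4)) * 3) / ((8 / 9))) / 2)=-33826005 / 2048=-16516.60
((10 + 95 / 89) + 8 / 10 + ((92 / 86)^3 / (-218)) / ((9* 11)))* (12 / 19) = 7.50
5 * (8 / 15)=8 / 3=2.67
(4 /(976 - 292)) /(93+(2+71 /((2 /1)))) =2 /44631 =0.00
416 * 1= 416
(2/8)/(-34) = -1/136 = -0.01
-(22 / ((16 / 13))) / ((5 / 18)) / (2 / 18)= -11583 / 20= -579.15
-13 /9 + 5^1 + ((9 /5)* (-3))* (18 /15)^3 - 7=-71863 /5625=-12.78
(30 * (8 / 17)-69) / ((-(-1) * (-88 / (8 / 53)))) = 933 / 9911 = 0.09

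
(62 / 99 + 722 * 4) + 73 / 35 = 10016317 / 3465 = 2890.71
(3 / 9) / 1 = 1 / 3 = 0.33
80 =80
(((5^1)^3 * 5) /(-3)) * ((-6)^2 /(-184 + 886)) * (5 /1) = -6250 /117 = -53.42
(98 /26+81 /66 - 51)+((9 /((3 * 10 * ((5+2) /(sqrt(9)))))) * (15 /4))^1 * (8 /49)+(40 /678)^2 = -517694690609 /11273520258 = -45.92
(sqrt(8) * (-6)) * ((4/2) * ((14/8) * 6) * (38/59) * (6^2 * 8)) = -2757888 * sqrt(2)/59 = -66105.81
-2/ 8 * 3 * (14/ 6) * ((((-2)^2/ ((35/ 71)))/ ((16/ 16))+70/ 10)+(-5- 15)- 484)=17111/ 20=855.55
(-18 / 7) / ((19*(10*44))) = -9 / 29260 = -0.00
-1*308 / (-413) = 44 / 59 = 0.75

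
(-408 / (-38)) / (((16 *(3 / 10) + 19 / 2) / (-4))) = -3.00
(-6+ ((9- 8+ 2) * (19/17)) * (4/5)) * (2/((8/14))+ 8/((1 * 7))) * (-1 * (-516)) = -945828/119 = -7948.13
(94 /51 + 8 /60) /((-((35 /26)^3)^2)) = -7413978624 /22321796875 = -0.33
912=912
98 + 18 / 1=116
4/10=2/5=0.40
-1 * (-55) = 55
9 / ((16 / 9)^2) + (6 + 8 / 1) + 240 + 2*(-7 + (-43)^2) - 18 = 1004249 / 256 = 3922.85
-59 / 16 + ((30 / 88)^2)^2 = -13770479 / 3748096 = -3.67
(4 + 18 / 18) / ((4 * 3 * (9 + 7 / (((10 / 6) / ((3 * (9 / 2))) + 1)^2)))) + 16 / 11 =3369001 / 2271456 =1.48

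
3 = 3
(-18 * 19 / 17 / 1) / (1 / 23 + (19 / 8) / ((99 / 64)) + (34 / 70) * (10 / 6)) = -2725569 / 323578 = -8.42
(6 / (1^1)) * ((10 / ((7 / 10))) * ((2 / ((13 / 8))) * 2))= 19200 / 91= 210.99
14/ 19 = 0.74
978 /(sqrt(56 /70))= 489 * sqrt(5)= 1093.44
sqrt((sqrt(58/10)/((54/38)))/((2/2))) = 3625^(1/4) * sqrt(57)/45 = 1.30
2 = 2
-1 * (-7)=7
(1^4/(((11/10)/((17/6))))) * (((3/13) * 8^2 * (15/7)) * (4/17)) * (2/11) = 38400/11011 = 3.49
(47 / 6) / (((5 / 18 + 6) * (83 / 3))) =423 / 9379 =0.05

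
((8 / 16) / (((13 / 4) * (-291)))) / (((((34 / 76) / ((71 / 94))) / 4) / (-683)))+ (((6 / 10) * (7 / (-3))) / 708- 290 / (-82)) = 873486488687 / 146234210460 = 5.97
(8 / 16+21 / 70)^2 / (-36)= -4 / 225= -0.02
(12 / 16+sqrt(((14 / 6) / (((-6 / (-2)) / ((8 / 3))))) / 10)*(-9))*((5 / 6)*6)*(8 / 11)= 30 / 11 - 16*sqrt(105) / 11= -12.18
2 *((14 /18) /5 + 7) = 644 /45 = 14.31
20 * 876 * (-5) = -87600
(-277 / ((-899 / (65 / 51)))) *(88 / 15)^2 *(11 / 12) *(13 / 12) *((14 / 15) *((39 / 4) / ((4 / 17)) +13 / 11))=297419233111 / 557065350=533.90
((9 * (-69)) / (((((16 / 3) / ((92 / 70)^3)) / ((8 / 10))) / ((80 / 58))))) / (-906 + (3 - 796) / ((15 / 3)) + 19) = 90668484 / 325018225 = 0.28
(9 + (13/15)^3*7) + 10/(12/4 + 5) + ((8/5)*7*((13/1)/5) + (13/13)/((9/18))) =620011/13500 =45.93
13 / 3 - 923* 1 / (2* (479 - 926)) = 1599 / 298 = 5.37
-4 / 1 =-4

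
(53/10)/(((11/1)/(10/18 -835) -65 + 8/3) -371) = -119409/9763297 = -0.01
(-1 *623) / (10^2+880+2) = -623 / 982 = -0.63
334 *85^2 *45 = 108591750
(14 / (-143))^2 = 196 / 20449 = 0.01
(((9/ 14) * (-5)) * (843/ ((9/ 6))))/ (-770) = 2529/ 1078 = 2.35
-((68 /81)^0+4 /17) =-21 /17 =-1.24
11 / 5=2.20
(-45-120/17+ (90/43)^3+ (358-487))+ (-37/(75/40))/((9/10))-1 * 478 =-24517051004/36493713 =-671.82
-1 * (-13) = 13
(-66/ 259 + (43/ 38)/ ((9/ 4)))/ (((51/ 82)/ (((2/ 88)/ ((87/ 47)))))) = 10586938/ 2161613223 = 0.00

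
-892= -892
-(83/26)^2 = -6889/676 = -10.19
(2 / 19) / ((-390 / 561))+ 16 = 19573 / 1235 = 15.85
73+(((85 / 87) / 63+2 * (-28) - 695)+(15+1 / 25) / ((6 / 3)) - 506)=-1176.46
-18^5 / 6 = -314928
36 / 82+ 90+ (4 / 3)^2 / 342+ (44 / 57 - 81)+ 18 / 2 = 1212520 / 63099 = 19.22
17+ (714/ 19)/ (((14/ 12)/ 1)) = 935/ 19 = 49.21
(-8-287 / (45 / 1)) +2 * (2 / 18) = -637 / 45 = -14.16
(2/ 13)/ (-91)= -2/ 1183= -0.00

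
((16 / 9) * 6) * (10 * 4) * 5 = 6400 / 3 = 2133.33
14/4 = 7/2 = 3.50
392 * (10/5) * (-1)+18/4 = -1559/2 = -779.50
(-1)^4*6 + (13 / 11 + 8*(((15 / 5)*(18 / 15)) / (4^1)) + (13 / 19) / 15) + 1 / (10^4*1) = 90460627 / 6270000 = 14.43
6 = 6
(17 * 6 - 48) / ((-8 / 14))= -189 / 2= -94.50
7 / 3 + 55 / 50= 103 / 30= 3.43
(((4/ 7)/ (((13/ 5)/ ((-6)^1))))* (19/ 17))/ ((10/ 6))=-1368/ 1547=-0.88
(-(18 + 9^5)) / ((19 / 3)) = -177201 / 19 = -9326.37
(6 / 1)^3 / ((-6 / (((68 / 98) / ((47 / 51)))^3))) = -15.37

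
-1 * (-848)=848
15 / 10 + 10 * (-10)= -197 / 2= -98.50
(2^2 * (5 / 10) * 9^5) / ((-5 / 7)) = -826686 / 5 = -165337.20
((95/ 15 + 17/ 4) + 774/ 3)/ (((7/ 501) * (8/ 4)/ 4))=538241/ 14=38445.79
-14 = -14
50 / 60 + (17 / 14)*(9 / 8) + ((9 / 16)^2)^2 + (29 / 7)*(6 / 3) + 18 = 39340597 / 1376256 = 28.59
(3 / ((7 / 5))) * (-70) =-150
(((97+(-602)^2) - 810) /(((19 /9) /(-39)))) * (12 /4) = -20045295.95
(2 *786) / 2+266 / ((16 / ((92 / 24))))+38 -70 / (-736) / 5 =887.75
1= 1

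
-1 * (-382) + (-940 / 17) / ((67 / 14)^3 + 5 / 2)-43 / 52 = 103521596491 / 271938732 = 380.68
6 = 6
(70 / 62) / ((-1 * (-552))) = 0.00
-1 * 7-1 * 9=-16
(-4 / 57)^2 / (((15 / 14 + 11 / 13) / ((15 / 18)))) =7280 / 3401703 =0.00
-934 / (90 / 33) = -5137 / 15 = -342.47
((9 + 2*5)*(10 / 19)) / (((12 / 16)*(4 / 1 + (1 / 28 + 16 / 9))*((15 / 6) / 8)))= 10752 / 1465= 7.34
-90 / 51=-30 / 17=-1.76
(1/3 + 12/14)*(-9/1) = -75/7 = -10.71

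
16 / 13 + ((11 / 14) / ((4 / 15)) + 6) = 7409 / 728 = 10.18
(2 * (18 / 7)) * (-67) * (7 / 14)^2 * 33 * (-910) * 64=165559680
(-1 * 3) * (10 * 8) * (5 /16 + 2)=-555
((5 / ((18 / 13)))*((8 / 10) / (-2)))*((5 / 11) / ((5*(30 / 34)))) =-221 / 1485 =-0.15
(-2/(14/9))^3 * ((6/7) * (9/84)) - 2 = -73789/33614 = -2.20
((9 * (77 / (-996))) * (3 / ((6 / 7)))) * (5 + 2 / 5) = -43659 / 3320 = -13.15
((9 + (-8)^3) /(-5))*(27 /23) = 13581 /115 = 118.10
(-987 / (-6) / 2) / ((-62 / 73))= -24017 / 248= -96.84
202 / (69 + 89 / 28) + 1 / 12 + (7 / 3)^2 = 605795 / 72756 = 8.33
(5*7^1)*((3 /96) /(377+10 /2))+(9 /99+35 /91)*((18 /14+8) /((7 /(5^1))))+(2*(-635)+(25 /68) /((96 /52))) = -425624730955 /336025536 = -1266.64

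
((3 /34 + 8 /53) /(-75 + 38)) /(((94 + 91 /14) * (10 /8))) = -1724 /33503685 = -0.00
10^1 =10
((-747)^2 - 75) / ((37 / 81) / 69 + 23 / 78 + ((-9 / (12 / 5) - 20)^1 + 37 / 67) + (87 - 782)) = -777.18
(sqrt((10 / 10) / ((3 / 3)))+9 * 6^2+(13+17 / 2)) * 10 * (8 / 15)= 1848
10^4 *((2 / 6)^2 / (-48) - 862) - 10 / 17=-3956590895 / 459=-8620023.74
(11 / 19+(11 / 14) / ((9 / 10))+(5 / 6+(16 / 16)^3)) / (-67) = -7865 / 160398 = -0.05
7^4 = 2401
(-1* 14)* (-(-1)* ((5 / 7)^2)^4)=-0.95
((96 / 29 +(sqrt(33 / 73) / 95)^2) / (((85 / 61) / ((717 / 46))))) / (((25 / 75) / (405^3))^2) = 878940550591663011937907625 / 597633334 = 1470702018424666740.46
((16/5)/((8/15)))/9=2/3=0.67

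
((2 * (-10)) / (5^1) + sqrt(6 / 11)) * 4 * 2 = -32 + 8 * sqrt(66) / 11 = -26.09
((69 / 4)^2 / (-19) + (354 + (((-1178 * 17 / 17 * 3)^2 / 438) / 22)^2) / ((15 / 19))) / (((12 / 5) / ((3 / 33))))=2085921366718315 / 25874895552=80615.64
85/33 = 2.58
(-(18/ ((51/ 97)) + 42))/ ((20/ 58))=-18792/ 85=-221.08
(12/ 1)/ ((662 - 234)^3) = 3/ 19600688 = 0.00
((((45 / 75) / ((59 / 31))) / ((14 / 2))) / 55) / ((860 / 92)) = 2139 / 24418625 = 0.00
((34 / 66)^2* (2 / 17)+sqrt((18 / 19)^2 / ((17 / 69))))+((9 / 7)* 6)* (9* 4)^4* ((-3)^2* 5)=18* sqrt(1173) / 323+4444717432558 / 7623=583066699.08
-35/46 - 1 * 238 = -238.76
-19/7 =-2.71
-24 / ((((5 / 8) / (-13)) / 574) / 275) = 78798720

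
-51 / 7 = -7.29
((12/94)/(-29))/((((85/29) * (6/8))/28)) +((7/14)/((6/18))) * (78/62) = 453527/247690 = 1.83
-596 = -596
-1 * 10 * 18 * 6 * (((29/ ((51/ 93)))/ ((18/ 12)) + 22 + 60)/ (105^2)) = -9568/ 833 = -11.49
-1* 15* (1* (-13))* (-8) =-1560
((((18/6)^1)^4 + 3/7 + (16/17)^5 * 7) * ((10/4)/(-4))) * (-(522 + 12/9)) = 28324.80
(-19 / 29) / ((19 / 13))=-13 / 29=-0.45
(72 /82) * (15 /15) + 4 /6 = 190 /123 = 1.54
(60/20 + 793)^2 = 633616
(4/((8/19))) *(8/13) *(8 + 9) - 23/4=4869/52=93.63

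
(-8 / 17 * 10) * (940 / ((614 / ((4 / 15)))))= -30080 / 15657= -1.92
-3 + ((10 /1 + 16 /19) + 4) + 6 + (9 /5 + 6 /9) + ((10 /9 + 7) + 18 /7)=185483 /5985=30.99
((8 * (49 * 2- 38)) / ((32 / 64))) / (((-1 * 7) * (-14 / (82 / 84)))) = 3280 / 343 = 9.56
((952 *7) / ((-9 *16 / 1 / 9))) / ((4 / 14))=-5831 / 4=-1457.75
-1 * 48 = -48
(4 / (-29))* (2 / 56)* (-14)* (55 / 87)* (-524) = -57640 / 2523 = -22.85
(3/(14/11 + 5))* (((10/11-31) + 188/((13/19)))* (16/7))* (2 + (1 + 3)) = 1604.85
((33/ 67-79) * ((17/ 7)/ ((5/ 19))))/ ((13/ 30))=-10193880/ 6097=-1671.95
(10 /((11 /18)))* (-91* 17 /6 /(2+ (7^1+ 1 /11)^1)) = -464.10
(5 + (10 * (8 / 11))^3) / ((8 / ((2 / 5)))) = 103731 / 5324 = 19.48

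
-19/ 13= -1.46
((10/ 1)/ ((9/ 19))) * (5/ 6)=475/ 27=17.59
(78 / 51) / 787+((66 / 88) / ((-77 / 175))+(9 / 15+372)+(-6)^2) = 1197653663 / 2943380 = 406.90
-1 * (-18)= 18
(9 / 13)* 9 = 81 / 13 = 6.23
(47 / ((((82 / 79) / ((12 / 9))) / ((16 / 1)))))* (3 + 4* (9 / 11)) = 2732768 / 451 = 6059.35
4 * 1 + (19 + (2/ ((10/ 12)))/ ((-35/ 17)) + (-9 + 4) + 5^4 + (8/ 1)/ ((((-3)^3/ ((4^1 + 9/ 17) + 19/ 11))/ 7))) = 61738081/ 98175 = 628.86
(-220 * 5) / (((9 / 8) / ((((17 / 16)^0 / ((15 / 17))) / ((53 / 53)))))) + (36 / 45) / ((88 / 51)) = -3289823 / 2970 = -1107.68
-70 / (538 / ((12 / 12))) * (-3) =105 / 269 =0.39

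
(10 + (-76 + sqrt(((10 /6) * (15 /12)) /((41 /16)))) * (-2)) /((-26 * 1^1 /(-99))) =8019 /13 - 330 * sqrt(123) /533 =609.98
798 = 798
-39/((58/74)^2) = -53391/841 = -63.49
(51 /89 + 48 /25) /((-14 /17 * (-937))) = 94299 /29187550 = 0.00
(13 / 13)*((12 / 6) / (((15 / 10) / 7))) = 28 / 3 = 9.33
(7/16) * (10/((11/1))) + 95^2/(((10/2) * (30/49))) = 778421/264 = 2948.56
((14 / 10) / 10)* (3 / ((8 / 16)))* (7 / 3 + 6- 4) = 3.64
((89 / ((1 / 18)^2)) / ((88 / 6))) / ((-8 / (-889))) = 19226403 / 88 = 218481.85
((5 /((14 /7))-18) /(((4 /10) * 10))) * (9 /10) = -279 /80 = -3.49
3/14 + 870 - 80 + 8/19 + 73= 229727/266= 863.64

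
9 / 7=1.29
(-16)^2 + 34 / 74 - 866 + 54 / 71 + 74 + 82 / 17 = -23667325 / 44659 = -529.96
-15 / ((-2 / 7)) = 105 / 2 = 52.50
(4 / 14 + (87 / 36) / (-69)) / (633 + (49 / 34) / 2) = 24701 / 62441757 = 0.00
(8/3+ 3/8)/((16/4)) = 73/96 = 0.76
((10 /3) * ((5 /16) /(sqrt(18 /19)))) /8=25 * sqrt(38) /1152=0.13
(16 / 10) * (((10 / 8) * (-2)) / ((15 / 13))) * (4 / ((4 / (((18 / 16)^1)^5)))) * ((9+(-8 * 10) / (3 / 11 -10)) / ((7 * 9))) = -52398333 / 30679040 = -1.71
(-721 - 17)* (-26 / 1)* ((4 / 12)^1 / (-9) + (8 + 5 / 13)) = 480520 / 3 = 160173.33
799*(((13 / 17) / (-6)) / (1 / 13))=-7943 / 6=-1323.83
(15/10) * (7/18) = 7/12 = 0.58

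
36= 36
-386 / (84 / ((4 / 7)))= -2.63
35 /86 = 0.41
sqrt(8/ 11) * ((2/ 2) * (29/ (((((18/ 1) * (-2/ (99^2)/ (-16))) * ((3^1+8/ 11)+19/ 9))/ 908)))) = 1032319728 * sqrt(22)/ 289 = 16754355.44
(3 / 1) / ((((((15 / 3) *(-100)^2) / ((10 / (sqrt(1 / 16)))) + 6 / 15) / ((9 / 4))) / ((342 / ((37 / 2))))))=7695 / 77108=0.10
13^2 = 169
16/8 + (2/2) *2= 4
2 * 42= 84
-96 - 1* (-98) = 2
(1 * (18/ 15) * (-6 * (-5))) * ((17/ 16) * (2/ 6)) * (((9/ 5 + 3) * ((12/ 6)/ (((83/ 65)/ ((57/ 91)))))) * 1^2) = 34884/ 581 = 60.04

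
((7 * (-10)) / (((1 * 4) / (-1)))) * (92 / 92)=35 / 2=17.50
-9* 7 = -63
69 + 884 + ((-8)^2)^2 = 5049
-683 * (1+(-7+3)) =2049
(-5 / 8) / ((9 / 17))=-85 / 72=-1.18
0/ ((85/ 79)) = 0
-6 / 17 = -0.35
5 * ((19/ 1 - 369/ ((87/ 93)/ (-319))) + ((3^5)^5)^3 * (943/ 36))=318664211563164622055478891688661523905/ 4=79666052890791155513869720000000000000.00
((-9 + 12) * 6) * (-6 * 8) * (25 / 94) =-10800 / 47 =-229.79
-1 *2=-2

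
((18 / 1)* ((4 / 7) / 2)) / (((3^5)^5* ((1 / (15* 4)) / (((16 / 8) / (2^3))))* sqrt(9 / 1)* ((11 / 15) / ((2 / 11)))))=200 / 26579757488823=0.00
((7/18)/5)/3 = 7/270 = 0.03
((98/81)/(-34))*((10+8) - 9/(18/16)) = -0.36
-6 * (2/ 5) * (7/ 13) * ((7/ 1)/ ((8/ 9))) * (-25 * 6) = 19845/ 13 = 1526.54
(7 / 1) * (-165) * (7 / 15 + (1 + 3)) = -5159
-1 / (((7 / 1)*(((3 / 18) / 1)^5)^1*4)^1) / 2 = -972 / 7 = -138.86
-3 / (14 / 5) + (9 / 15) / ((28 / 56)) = 9 / 70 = 0.13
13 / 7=1.86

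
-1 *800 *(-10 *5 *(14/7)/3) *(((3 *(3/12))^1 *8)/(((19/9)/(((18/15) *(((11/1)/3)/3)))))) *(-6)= -12672000/19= -666947.37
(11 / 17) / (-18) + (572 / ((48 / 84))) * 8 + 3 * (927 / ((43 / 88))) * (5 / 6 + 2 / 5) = 988645691 / 65790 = 15027.29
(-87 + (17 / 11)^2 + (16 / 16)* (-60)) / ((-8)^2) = -8749 / 3872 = -2.26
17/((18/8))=68/9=7.56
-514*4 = -2056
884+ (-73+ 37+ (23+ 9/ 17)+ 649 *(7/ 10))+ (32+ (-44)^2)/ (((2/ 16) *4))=894511/ 170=5261.83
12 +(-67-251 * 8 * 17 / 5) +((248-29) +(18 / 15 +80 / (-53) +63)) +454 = -325765 / 53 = -6146.51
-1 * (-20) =20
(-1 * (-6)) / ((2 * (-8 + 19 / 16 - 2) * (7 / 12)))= -192 / 329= -0.58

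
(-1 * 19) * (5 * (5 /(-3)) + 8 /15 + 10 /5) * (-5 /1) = -551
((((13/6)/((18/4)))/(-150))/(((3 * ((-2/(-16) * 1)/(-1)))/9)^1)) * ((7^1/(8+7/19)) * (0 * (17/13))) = 0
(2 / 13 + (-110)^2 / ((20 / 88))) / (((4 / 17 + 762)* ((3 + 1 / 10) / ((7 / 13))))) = 411812590 / 33943481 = 12.13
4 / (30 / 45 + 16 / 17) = 102 / 41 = 2.49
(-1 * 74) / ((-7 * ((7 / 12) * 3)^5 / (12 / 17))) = 909312 / 2000033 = 0.45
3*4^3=192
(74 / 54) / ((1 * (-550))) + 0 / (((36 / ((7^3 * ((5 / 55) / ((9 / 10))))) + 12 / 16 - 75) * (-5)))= -37 / 14850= -0.00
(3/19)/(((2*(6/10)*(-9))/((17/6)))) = -85/2052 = -0.04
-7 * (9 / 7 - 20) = 131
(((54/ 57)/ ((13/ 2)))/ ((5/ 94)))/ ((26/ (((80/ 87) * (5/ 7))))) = 0.07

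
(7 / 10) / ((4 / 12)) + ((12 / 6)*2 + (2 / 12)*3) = 33 / 5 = 6.60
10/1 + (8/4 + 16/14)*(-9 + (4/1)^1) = -40/7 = -5.71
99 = 99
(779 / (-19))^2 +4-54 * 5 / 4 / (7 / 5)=22915 / 14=1636.79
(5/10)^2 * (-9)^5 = -59049/4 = -14762.25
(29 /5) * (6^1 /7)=174 /35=4.97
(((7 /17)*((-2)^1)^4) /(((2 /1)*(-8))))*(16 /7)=-16 /17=-0.94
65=65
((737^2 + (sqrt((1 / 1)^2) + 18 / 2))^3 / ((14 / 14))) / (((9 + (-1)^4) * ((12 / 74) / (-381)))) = -753068286240450868961 / 20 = -37653414312022543448.05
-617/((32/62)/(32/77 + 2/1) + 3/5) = -8894055/11729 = -758.30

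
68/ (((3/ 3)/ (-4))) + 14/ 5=-1346/ 5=-269.20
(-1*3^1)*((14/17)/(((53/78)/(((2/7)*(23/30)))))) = -0.80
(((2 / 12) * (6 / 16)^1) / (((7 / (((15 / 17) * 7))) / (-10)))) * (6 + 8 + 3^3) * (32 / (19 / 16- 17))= 196800 / 4301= 45.76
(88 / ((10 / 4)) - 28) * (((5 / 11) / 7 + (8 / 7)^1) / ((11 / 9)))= 30132 / 4235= 7.11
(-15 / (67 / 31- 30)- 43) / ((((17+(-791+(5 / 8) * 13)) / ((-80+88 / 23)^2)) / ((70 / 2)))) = 31494093281280 / 2797140929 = 11259.39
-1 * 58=-58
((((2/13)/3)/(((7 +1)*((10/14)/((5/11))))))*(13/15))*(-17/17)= -0.00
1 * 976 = 976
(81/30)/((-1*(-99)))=3/110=0.03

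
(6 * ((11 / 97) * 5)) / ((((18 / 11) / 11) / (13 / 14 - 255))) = -5810.47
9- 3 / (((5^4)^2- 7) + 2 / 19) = 66795639 / 7421744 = 9.00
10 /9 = 1.11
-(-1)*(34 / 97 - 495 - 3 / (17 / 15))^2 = 672468881764 / 2719201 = 247303.85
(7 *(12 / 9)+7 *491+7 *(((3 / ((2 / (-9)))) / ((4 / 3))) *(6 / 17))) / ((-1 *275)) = -697949 / 56100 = -12.44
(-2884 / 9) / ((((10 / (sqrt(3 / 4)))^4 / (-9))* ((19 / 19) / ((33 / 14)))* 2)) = 30591 / 160000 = 0.19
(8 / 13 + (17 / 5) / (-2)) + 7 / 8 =-109 / 520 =-0.21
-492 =-492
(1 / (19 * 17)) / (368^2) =1 / 43741952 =0.00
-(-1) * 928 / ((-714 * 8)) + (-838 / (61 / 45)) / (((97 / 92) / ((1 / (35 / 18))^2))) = -11477420246 / 73932915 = -155.24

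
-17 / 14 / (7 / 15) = -255 / 98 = -2.60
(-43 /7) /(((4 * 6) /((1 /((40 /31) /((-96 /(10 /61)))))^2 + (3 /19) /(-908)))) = -31832607063317 /603820000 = -52718.70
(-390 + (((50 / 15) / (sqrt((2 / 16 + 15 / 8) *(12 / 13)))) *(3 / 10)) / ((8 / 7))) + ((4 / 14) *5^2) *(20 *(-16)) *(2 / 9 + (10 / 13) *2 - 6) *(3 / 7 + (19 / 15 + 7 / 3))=7 *sqrt(78) / 96 + 73853110 / 1911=38646.96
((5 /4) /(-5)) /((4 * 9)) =-1 /144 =-0.01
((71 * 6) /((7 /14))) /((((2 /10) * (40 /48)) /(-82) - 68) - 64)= -419184 /64945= -6.45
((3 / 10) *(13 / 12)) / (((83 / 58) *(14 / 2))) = 0.03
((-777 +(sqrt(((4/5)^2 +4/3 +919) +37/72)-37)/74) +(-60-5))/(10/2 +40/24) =-1011/8 +sqrt(3317354)/29600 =-126.31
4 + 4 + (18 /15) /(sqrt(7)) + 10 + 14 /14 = 6 * sqrt(7) /35 + 19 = 19.45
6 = 6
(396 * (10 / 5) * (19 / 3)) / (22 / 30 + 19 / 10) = 1904.81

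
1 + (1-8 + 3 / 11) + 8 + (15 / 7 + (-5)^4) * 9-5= 434400 / 77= 5641.56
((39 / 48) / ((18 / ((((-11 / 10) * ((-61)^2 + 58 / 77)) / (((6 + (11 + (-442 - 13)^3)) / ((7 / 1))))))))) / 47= 248365 / 850027934592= 0.00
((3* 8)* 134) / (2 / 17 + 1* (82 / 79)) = 2782.92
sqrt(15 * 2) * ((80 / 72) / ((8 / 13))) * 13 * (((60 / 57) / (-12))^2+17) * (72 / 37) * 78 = 2428036520 * sqrt(30) / 40071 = 331883.50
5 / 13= 0.38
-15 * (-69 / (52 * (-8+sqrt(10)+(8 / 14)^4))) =-654116435 / 217771879 - 662952115 * sqrt(10) / 1742175032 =-4.21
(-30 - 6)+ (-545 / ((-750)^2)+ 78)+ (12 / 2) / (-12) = 4668641 / 112500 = 41.50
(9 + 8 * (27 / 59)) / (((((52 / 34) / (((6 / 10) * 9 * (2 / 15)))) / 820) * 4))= 4685931 / 3835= 1221.89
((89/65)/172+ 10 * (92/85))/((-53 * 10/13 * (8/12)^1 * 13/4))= -6175899/50365900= -0.12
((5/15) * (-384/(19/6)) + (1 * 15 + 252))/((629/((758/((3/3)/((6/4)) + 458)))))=4894785/8222288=0.60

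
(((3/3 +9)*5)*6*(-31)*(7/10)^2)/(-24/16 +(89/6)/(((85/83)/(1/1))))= -166005/473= -350.96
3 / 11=0.27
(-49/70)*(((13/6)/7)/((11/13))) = -169/660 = -0.26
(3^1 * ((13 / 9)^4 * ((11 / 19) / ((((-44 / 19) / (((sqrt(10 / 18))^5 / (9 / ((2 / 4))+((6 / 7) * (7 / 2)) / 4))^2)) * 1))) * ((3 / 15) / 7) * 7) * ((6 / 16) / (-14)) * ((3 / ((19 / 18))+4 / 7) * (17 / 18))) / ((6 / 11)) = 1212385889 / 77908710655944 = 0.00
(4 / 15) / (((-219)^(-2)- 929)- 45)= -63948 / 233570065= -0.00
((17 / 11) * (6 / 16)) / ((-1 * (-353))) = 51 / 31064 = 0.00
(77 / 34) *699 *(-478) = -12863697 / 17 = -756688.06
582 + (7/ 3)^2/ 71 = 371947/ 639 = 582.08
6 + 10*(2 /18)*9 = 16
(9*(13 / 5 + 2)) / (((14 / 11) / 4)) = 4554 / 35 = 130.11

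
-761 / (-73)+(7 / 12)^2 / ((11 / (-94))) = 434593 / 57816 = 7.52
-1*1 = -1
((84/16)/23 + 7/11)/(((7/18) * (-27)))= -125/1518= -0.08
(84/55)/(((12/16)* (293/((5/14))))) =8/3223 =0.00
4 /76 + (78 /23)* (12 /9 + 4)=7927 /437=18.14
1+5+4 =10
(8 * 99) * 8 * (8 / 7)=50688 / 7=7241.14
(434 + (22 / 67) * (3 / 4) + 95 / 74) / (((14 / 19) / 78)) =800042139 / 17353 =46103.97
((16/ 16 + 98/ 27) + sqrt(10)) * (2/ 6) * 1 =sqrt(10)/ 3 + 125/ 81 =2.60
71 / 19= 3.74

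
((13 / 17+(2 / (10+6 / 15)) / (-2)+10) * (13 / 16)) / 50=9431 / 54400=0.17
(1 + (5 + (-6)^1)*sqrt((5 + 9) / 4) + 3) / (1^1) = 4-sqrt(14) / 2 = 2.13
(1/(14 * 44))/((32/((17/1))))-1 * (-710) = 13995537/19712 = 710.00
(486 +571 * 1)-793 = 264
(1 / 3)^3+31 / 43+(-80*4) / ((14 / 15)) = -2780240 / 8127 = -342.10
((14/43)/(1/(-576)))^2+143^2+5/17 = 1748260294/31433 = 55618.63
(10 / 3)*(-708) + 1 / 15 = -35399 / 15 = -2359.93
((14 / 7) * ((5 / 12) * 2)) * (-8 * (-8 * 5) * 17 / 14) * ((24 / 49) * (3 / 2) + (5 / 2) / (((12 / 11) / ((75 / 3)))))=116006300 / 3087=37578.98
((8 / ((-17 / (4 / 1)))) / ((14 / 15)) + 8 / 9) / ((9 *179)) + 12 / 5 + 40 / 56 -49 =-395857738 / 8626905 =-45.89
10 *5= 50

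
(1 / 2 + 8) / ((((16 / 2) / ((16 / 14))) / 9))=153 / 14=10.93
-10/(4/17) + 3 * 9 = -15.50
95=95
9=9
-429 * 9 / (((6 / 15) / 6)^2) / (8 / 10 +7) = -111375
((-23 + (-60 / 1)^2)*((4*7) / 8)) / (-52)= -25039 / 104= -240.76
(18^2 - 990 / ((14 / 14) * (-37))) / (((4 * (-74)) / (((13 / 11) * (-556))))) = 11725623 / 15059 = 778.65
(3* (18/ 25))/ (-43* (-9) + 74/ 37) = 54/ 9725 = 0.01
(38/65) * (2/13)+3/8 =3143/6760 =0.46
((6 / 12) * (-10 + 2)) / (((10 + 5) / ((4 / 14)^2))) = -16 / 735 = -0.02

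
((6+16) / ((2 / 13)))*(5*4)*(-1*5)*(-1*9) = 128700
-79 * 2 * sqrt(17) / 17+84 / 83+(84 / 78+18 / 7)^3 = 3100632508 / 62546393 - 158 * sqrt(17) / 17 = 11.25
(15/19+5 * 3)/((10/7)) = 210/19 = 11.05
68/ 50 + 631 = 15809/ 25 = 632.36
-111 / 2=-55.50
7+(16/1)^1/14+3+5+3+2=148/7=21.14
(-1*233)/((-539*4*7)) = 233/15092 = 0.02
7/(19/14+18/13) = 2.55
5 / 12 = 0.42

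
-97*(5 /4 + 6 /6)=-873 /4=-218.25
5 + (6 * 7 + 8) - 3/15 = 274/5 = 54.80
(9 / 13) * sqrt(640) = 72 * sqrt(10) / 13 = 17.51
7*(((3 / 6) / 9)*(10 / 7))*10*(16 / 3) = 800 / 27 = 29.63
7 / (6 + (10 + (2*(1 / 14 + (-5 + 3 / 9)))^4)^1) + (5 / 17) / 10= 0.03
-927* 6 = -5562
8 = 8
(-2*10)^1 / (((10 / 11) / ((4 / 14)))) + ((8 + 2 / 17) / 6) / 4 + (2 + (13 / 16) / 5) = -36033 / 9520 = -3.78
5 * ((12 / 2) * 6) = 180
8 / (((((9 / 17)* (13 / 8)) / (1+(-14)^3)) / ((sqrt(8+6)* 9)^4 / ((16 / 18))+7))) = -332117747360 / 9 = -36901971928.89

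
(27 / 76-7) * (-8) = 1010 / 19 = 53.16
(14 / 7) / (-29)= -2 / 29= -0.07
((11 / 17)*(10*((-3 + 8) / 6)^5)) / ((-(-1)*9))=171875 / 594864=0.29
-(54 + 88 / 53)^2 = -8702500 / 2809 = -3098.08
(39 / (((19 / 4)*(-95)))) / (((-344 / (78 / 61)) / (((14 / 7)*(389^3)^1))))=179063889498 / 4734515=37820.96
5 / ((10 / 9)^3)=729 / 200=3.64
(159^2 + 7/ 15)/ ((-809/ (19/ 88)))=-6.75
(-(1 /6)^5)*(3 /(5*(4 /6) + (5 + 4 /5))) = -5 /118368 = -0.00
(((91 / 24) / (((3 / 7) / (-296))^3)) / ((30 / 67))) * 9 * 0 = 0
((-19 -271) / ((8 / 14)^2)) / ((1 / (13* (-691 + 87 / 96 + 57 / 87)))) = 7959999.28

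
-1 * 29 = -29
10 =10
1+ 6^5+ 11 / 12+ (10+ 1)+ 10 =7798.92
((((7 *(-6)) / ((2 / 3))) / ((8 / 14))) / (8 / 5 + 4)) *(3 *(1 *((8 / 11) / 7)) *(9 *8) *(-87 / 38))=211410 / 209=1011.53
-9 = -9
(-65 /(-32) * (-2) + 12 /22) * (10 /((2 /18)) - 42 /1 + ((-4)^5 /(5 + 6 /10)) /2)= 11761 /77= 152.74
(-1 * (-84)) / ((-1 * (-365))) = 84 / 365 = 0.23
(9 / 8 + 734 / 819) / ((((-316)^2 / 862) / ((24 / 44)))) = 5707733 / 599735136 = 0.01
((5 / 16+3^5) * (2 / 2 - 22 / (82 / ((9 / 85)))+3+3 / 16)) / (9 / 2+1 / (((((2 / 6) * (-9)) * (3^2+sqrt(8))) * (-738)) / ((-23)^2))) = 223.87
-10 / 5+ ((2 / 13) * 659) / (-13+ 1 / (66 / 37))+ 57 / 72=-2397229 / 256152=-9.36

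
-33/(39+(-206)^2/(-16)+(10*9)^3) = -132/2905547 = -0.00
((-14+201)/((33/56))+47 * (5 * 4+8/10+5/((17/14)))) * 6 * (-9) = -6832044/85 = -80376.99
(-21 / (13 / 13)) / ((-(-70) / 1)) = -3 / 10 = -0.30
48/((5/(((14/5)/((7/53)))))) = 5088/25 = 203.52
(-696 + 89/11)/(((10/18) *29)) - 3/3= -69698/1595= -43.70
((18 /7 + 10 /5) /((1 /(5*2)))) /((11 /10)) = 3200 /77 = 41.56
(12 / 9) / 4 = 0.33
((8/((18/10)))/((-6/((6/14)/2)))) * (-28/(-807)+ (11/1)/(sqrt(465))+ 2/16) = -22 * sqrt(465)/5859-5155/203364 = -0.11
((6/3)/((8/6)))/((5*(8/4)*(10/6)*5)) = 9/500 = 0.02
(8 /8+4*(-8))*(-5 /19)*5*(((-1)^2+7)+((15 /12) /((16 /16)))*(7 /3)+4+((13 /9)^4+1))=412269775 /498636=826.80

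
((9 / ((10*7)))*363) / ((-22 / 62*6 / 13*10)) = -28.50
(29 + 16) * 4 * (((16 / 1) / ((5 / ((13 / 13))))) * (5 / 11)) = 2880 / 11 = 261.82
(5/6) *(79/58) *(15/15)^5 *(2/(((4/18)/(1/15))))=79/116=0.68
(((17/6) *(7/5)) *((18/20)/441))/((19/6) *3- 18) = -0.00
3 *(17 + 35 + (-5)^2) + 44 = 275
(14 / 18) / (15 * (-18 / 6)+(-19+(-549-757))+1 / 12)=-28 / 49317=-0.00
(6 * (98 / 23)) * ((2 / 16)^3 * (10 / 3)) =245 / 1472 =0.17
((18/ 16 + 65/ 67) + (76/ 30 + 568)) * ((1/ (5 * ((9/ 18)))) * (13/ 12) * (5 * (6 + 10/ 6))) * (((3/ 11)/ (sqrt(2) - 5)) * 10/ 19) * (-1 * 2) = 59851129 * sqrt(2)/ 504108 + 299255645/ 504108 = 761.54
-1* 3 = -3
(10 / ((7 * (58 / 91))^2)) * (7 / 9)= 5915 / 15138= 0.39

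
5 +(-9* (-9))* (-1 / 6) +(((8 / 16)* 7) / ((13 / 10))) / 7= -211 / 26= -8.12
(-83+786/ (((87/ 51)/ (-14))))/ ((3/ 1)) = -189475/ 87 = -2177.87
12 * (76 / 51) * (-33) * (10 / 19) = -5280 / 17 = -310.59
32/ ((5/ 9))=288/ 5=57.60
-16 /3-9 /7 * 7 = -43 /3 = -14.33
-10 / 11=-0.91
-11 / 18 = -0.61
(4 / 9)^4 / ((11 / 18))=512 / 8019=0.06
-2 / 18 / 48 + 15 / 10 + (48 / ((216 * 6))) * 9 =791 / 432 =1.83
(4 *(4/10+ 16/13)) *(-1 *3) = -1272/65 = -19.57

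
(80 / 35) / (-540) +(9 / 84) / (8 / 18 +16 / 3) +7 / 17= 1423741 / 3341520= 0.43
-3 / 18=-1 / 6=-0.17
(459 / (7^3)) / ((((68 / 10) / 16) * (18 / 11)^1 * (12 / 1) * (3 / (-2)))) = -110 / 1029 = -0.11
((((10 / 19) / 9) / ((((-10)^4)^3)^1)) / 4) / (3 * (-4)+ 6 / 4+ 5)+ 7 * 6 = 15800399999999999 / 376200000000000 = 42.00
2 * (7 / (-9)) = -14 / 9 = -1.56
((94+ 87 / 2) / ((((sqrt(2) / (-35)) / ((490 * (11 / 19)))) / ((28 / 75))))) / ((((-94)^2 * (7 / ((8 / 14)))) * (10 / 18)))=-177870 * sqrt(2) / 41971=-5.99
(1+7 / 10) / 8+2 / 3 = 211 / 240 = 0.88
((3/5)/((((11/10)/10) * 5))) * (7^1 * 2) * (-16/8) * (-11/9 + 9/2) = -3304/33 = -100.12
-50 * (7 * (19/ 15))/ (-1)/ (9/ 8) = 10640/ 27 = 394.07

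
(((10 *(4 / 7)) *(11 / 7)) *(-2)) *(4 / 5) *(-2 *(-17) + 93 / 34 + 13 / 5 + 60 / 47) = -114220128 / 195755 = -583.49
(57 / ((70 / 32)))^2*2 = 1663488 / 1225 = 1357.95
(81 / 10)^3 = 531441 / 1000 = 531.44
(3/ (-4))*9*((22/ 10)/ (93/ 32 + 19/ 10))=-2376/ 769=-3.09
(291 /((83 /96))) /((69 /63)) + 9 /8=4710429 /15272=308.44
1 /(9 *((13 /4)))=4 /117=0.03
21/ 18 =7/ 6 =1.17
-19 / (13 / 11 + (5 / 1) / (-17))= -3553 / 166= -21.40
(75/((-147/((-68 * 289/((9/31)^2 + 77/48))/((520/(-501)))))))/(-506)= 28385014716/2510404897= 11.31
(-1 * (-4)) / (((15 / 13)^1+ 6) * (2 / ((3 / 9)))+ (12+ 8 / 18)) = 0.07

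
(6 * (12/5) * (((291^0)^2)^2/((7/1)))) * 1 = 72/35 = 2.06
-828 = -828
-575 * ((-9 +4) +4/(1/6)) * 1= -10925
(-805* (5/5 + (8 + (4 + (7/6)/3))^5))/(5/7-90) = 621512287708697/236196000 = 2631341.29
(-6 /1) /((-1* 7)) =6 /7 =0.86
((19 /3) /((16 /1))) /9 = 19 /432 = 0.04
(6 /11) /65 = 6 /715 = 0.01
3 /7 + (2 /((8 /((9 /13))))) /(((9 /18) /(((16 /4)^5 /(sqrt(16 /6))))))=217.49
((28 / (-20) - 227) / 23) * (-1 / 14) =571 / 805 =0.71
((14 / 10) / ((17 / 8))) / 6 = 28 / 255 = 0.11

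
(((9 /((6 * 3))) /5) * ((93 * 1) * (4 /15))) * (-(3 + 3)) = -372 /25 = -14.88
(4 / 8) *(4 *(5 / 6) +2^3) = 17 / 3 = 5.67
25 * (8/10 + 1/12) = 265/12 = 22.08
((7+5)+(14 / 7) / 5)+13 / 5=15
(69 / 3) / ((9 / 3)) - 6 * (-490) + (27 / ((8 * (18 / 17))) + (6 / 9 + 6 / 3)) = 2953.52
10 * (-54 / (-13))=540 / 13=41.54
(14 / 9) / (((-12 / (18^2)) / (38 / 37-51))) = 77658 / 37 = 2098.86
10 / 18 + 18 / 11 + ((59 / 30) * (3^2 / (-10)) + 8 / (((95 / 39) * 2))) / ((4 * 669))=367763581 / 167785200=2.19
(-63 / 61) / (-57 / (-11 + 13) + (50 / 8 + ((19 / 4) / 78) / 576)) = 11321856 / 243912953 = 0.05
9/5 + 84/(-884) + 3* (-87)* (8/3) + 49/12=-9152207/13260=-690.21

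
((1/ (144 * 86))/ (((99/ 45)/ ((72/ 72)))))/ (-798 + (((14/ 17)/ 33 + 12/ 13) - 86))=-1105/ 26584724544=-0.00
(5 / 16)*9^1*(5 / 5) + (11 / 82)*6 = 2373 / 656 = 3.62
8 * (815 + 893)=13664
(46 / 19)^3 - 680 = -665.81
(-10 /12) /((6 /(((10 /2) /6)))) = -25 /216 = -0.12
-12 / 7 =-1.71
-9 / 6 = -3 / 2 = -1.50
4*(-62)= -248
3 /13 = 0.23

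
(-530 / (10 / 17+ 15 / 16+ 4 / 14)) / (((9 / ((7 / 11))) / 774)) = -607490240 / 37939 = -16012.29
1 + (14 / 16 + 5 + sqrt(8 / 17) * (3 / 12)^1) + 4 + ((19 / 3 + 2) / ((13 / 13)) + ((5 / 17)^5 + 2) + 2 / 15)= 21.52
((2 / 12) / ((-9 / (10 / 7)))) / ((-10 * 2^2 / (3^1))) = 1 / 504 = 0.00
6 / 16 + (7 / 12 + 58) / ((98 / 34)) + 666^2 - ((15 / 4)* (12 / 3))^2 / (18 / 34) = 521146399 / 1176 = 443151.70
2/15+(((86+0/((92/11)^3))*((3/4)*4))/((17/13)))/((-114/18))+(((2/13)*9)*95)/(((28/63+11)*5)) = -186317366/6487455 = -28.72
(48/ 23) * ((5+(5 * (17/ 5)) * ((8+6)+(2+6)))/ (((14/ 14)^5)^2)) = 18192/ 23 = 790.96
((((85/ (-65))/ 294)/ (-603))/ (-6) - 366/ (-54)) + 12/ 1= 259659019/ 13827996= 18.78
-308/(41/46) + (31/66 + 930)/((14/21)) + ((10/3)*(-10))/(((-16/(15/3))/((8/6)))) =17275631/16236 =1064.03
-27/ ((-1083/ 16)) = 144/ 361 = 0.40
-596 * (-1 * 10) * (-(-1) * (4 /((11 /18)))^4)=160168181760 /14641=10939702.33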